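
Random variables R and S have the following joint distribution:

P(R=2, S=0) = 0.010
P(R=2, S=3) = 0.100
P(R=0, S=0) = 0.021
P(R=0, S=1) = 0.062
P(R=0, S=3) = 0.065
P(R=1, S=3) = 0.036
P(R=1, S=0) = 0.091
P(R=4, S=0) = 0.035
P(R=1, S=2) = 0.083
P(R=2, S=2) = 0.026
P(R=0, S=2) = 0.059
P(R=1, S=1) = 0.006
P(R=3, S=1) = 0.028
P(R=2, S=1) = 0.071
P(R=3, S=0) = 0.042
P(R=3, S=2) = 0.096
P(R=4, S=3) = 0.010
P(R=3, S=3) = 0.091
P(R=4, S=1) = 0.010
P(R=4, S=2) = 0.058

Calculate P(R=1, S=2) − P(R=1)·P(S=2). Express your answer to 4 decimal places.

P(R=1) = 0.091 + 0.006 + 0.083 + 0.036 = 0.216.
P(S=2) = 0.059 + 0.083 + 0.026 + 0.096 + 0.058 = 0.322.
P(R=1, S=2) − P(R=1)P(S=2) = 0.083 − 0.216×0.322 = 0.0134.

0.0134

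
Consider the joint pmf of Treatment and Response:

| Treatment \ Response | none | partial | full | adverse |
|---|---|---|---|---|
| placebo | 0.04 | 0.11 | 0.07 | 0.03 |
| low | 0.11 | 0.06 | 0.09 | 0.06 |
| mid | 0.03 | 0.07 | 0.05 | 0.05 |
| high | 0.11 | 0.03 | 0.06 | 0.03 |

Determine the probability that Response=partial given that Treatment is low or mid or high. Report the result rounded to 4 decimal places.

0.2133

P(Treatment=low) = 0.11 + 0.06 + 0.09 + 0.06 = 0.32.
P(Treatment=mid) = 0.03 + 0.07 + 0.05 + 0.05 = 0.20.
P(Treatment=high) = 0.11 + 0.03 + 0.06 + 0.03 = 0.23.
P(Treatment ∈ {low, mid, high}) = 0.32 + 0.20 + 0.23 = 0.75; P(Response=partial, Treatment ∈ {low, mid, high}) = 0.06 + 0.07 + 0.03 = 0.16.
P(Response=partial | Treatment ∈ {low, mid, high}) = 0.16/0.75 = 0.2133.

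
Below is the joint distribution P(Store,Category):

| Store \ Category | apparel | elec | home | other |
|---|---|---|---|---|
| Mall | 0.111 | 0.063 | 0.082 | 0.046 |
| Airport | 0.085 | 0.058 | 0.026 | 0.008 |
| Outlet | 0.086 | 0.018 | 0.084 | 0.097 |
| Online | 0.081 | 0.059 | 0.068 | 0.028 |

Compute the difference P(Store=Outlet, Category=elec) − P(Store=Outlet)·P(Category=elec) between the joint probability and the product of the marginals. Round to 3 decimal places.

P(Store=Outlet) = 0.086 + 0.018 + 0.084 + 0.097 = 0.285.
P(Category=elec) = 0.063 + 0.058 + 0.018 + 0.059 = 0.198.
P(Store=Outlet, Category=elec) − P(Store=Outlet)P(Category=elec) = 0.018 − 0.285×0.198 = -0.038.

-0.038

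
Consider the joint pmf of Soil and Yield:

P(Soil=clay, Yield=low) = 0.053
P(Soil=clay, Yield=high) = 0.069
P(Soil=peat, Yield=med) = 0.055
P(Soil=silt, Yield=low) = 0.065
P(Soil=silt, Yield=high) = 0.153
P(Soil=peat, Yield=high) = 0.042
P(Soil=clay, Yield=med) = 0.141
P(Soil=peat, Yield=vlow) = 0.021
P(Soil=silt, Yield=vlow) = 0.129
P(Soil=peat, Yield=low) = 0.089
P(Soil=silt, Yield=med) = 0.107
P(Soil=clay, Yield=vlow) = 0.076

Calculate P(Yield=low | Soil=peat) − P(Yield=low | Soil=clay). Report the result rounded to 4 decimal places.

0.2736

P(Soil=peat) = 0.021 + 0.089 + 0.055 + 0.042 = 0.207; P(Yield=low | Soil=peat) = 0.089/0.207 = 0.42995.
P(Soil=clay) = 0.076 + 0.053 + 0.141 + 0.069 = 0.339; P(Yield=low | Soil=clay) = 0.053/0.339 = 0.15634.
Difference = 0.2736.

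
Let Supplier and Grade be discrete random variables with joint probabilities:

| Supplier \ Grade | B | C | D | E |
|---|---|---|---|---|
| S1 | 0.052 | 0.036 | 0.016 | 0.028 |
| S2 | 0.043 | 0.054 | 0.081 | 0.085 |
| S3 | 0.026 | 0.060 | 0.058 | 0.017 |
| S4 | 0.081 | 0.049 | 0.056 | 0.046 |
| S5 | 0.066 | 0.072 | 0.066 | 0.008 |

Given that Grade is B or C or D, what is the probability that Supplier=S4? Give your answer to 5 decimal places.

P(Grade=B) = 0.052 + 0.043 + 0.026 + 0.081 + 0.066 = 0.268.
P(Grade=C) = 0.036 + 0.054 + 0.060 + 0.049 + 0.072 = 0.271.
P(Grade=D) = 0.016 + 0.081 + 0.058 + 0.056 + 0.066 = 0.277.
P(Grade ∈ {B, C, D}) = 0.268 + 0.271 + 0.277 = 0.816; P(Supplier=S4, Grade ∈ {B, C, D}) = 0.081 + 0.049 + 0.056 = 0.186.
P(Supplier=S4 | Grade ∈ {B, C, D}) = 0.186/0.816 = 0.22794.

0.22794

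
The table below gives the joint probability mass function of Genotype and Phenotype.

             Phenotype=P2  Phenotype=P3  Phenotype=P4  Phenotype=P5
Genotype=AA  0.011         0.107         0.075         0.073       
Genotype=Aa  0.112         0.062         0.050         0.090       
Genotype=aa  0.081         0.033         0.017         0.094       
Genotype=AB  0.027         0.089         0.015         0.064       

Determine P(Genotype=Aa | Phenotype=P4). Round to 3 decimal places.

0.318

P(Phenotype=P4) = 0.075 + 0.050 + 0.017 + 0.015 = 0.157.
P(Genotype=Aa | Phenotype=P4) = 0.050/0.157 = 0.318.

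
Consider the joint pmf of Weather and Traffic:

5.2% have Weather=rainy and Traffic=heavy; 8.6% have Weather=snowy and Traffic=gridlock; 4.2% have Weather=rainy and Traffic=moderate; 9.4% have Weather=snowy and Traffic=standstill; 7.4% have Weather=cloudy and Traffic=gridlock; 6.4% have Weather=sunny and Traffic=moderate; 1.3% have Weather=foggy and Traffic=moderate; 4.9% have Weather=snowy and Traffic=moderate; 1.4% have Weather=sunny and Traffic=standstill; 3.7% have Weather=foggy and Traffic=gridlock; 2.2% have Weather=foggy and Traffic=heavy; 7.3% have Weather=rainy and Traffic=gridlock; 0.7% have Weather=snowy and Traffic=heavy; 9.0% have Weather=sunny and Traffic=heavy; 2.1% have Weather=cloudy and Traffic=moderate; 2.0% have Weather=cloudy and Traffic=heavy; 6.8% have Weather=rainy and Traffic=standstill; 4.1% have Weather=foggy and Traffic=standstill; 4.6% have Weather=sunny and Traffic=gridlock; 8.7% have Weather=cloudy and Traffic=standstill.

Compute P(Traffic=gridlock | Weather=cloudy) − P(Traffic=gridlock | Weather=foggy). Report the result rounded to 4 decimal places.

P(Weather=cloudy) = 0.021 + 0.020 + 0.074 + 0.087 = 0.202; P(Traffic=gridlock | Weather=cloudy) = 0.074/0.202 = 0.36634.
P(Weather=foggy) = 0.013 + 0.022 + 0.037 + 0.041 = 0.113; P(Traffic=gridlock | Weather=foggy) = 0.037/0.113 = 0.32743.
Difference = 0.0389.

0.0389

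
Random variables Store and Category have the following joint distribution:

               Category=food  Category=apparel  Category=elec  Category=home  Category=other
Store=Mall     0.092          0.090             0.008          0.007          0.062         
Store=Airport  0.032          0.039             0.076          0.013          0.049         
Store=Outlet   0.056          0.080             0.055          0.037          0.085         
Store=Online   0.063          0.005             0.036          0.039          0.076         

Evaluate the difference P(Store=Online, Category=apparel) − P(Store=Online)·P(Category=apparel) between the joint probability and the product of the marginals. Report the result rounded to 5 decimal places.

P(Store=Online) = 0.063 + 0.005 + 0.036 + 0.039 + 0.076 = 0.219.
P(Category=apparel) = 0.090 + 0.039 + 0.080 + 0.005 = 0.214.
P(Store=Online, Category=apparel) − P(Store=Online)P(Category=apparel) = 0.005 − 0.219×0.214 = -0.04187.

-0.04187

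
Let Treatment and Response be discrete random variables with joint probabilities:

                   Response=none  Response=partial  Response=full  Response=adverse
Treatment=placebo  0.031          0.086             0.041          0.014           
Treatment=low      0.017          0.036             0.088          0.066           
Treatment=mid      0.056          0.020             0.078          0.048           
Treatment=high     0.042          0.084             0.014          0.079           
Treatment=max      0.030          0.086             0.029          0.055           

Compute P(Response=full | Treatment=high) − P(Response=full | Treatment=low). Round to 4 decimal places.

P(Treatment=high) = 0.042 + 0.084 + 0.014 + 0.079 = 0.219; P(Response=full | Treatment=high) = 0.014/0.219 = 0.06393.
P(Treatment=low) = 0.017 + 0.036 + 0.088 + 0.066 = 0.207; P(Response=full | Treatment=low) = 0.088/0.207 = 0.42512.
Difference = -0.3612.

-0.3612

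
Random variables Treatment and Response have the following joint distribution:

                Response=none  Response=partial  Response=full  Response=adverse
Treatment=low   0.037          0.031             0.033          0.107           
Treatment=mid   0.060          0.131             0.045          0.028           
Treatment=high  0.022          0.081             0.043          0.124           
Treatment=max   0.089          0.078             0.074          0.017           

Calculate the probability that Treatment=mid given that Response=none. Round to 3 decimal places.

0.288

P(Response=none) = 0.037 + 0.060 + 0.022 + 0.089 = 0.208.
P(Treatment=mid | Response=none) = 0.060/0.208 = 0.288.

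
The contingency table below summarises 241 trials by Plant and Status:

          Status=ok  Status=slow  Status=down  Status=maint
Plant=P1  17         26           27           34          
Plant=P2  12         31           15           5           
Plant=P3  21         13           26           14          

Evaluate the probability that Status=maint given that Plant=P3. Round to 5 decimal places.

0.18919

Total with Plant=P3: 21 + 13 + 26 + 14 = 74.
P(Status=maint | Plant=P3) = 14/74 = 0.18919.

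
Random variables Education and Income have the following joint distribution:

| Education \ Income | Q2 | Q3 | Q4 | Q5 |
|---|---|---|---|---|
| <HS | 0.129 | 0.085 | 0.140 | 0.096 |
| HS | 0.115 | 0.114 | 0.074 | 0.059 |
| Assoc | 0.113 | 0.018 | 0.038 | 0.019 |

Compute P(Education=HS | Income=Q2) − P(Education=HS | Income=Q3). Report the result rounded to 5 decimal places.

-0.20322

P(Income=Q2) = 0.129 + 0.115 + 0.113 = 0.357; P(Education=HS | Income=Q2) = 0.115/0.357 = 0.322129.
P(Income=Q3) = 0.085 + 0.114 + 0.018 = 0.217; P(Education=HS | Income=Q3) = 0.114/0.217 = 0.525346.
Difference = -0.20322.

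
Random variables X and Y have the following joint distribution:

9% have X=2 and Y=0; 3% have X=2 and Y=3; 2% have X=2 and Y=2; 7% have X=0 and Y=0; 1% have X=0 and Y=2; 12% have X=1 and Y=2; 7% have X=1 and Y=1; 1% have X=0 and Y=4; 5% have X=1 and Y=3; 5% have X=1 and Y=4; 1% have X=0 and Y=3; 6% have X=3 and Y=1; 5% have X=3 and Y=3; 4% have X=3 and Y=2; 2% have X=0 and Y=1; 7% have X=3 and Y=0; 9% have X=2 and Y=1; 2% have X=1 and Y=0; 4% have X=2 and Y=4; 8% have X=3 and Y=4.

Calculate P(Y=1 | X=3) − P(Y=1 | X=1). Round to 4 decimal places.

P(X=3) = 0.07 + 0.06 + 0.04 + 0.05 + 0.08 = 0.30; P(Y=1 | X=3) = 0.06/0.30 = 0.20000.
P(X=1) = 0.02 + 0.07 + 0.12 + 0.05 + 0.05 = 0.31; P(Y=1 | X=1) = 0.07/0.31 = 0.22581.
Difference = -0.0258.

-0.0258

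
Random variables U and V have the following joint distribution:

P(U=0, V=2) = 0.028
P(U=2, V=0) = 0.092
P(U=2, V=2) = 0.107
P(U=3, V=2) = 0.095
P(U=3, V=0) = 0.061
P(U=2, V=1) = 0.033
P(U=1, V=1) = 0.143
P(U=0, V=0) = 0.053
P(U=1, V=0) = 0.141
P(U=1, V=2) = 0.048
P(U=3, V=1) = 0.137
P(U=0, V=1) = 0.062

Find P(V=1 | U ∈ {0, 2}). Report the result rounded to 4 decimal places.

P(U=0) = 0.053 + 0.062 + 0.028 = 0.143.
P(U=2) = 0.092 + 0.033 + 0.107 = 0.232.
P(U ∈ {0, 2}) = 0.143 + 0.232 = 0.375; P(V=1, U ∈ {0, 2}) = 0.062 + 0.033 = 0.095.
P(V=1 | U ∈ {0, 2}) = 0.095/0.375 = 0.2533.

0.2533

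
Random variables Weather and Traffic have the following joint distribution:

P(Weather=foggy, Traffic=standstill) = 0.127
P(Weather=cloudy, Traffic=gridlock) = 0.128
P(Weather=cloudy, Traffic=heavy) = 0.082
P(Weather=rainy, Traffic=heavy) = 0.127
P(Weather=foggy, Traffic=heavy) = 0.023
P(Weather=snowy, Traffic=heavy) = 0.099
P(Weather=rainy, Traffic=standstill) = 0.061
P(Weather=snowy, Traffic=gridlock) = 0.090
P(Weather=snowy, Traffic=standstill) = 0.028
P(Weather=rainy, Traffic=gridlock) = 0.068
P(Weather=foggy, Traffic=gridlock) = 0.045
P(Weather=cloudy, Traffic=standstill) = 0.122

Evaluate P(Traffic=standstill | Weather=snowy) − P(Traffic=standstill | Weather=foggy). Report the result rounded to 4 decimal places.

P(Weather=snowy) = 0.099 + 0.090 + 0.028 = 0.217; P(Traffic=standstill | Weather=snowy) = 0.028/0.217 = 0.12903.
P(Weather=foggy) = 0.023 + 0.045 + 0.127 = 0.195; P(Traffic=standstill | Weather=foggy) = 0.127/0.195 = 0.65128.
Difference = -0.5222.

-0.5222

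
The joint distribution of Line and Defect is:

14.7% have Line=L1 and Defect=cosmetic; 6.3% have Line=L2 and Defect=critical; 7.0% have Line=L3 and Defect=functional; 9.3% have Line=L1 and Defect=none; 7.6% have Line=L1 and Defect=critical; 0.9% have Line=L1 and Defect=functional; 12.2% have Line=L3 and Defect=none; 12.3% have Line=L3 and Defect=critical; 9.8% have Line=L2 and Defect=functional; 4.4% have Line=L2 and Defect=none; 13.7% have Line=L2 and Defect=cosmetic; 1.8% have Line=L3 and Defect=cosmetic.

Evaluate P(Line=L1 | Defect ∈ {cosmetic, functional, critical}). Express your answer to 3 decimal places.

0.313

P(Defect=cosmetic) = 0.147 + 0.137 + 0.018 = 0.302.
P(Defect=functional) = 0.009 + 0.098 + 0.070 = 0.177.
P(Defect=critical) = 0.076 + 0.063 + 0.123 = 0.262.
P(Defect ∈ {cosmetic, functional, critical}) = 0.302 + 0.177 + 0.262 = 0.741; P(Line=L1, Defect ∈ {cosmetic, functional, critical}) = 0.147 + 0.009 + 0.076 = 0.232.
P(Line=L1 | Defect ∈ {cosmetic, functional, critical}) = 0.232/0.741 = 0.313.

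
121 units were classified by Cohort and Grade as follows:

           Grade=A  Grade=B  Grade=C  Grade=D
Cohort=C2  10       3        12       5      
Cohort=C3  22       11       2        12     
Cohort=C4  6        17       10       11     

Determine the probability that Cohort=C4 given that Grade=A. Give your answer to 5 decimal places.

0.15789

Total with Grade=A: 10 + 22 + 6 = 38.
P(Cohort=C4 | Grade=A) = 6/38 = 0.15789.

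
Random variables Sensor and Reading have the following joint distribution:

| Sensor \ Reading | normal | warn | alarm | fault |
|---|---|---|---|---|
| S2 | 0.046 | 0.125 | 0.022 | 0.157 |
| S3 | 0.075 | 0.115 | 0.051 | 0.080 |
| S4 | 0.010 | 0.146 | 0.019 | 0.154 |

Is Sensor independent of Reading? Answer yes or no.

P(Sensor=S3) = 0.321 and P(Reading=fault) = 0.391, so their product is 0.12551, but P(Sensor=S3, Reading=fault) = 0.080. Since these differ, Sensor and Reading are not independent.

no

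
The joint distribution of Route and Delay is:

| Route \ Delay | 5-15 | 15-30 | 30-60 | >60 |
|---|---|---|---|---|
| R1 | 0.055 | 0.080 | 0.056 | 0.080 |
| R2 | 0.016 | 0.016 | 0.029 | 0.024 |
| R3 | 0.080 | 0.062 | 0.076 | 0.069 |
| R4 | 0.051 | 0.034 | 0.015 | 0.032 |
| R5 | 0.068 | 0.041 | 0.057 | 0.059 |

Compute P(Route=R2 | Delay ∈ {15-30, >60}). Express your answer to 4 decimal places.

0.0805

P(Delay=15-30) = 0.080 + 0.016 + 0.062 + 0.034 + 0.041 = 0.233.
P(Delay=>60) = 0.080 + 0.024 + 0.069 + 0.032 + 0.059 = 0.264.
P(Delay ∈ {15-30, >60}) = 0.233 + 0.264 = 0.497; P(Route=R2, Delay ∈ {15-30, >60}) = 0.016 + 0.024 = 0.040.
P(Route=R2 | Delay ∈ {15-30, >60}) = 0.040/0.497 = 0.0805.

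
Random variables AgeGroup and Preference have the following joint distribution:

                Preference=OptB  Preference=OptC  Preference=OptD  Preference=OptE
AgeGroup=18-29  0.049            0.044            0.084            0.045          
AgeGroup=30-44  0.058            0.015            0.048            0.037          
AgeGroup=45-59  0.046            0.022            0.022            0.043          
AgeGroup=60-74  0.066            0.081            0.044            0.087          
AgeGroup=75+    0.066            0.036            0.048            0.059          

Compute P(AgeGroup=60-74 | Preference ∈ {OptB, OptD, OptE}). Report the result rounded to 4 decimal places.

0.2456

P(Preference=OptB) = 0.049 + 0.058 + 0.046 + 0.066 + 0.066 = 0.285.
P(Preference=OptD) = 0.084 + 0.048 + 0.022 + 0.044 + 0.048 = 0.246.
P(Preference=OptE) = 0.045 + 0.037 + 0.043 + 0.087 + 0.059 = 0.271.
P(Preference ∈ {OptB, OptD, OptE}) = 0.285 + 0.246 + 0.271 = 0.802; P(AgeGroup=60-74, Preference ∈ {OptB, OptD, OptE}) = 0.066 + 0.044 + 0.087 = 0.197.
P(AgeGroup=60-74 | Preference ∈ {OptB, OptD, OptE}) = 0.197/0.802 = 0.2456.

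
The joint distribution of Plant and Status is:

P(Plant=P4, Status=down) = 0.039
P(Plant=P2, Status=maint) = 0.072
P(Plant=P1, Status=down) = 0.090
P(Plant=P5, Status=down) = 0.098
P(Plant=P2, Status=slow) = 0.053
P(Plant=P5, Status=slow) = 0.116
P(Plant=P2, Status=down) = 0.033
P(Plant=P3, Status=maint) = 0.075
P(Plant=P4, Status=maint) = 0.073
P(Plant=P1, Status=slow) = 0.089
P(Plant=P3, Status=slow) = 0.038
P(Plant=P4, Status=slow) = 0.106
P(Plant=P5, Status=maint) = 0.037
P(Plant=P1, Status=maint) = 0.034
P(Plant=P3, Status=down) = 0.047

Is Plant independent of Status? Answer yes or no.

P(Plant=P5) = 0.251 and P(Status=maint) = 0.291, so their product is 0.07304, but P(Plant=P5, Status=maint) = 0.037. Since these differ, Plant and Status are not independent.

no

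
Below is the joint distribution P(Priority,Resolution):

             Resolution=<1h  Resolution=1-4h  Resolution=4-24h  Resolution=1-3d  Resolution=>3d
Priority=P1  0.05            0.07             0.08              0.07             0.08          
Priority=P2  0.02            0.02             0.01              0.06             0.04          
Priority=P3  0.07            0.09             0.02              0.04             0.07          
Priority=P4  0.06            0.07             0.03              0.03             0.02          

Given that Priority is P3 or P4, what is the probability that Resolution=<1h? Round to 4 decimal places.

P(Priority=P3) = 0.07 + 0.09 + 0.02 + 0.04 + 0.07 = 0.29.
P(Priority=P4) = 0.06 + 0.07 + 0.03 + 0.03 + 0.02 = 0.21.
P(Priority ∈ {P3, P4}) = 0.29 + 0.21 = 0.50; P(Resolution=<1h, Priority ∈ {P3, P4}) = 0.07 + 0.06 = 0.13.
P(Resolution=<1h | Priority ∈ {P3, P4}) = 0.13/0.50 = 0.2600.

0.2600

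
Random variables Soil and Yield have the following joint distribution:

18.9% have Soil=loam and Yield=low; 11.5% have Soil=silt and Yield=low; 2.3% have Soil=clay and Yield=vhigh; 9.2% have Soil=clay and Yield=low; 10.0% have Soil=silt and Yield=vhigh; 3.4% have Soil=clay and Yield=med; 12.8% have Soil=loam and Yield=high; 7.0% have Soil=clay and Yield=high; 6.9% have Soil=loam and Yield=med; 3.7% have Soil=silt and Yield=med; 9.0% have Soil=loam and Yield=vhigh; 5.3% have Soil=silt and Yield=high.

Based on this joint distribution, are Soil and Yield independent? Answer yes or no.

P(Soil=silt) = 0.305 and P(Yield=vhigh) = 0.213, so their product is 0.06497, but P(Soil=silt, Yield=vhigh) = 0.100. Since these differ, Soil and Yield are not independent.

no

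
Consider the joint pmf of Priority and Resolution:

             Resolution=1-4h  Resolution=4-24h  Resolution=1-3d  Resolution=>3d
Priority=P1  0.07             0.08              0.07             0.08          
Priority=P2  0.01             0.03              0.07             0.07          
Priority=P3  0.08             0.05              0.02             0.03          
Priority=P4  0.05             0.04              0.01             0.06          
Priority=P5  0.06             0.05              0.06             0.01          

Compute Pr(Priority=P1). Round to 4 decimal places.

P(Priority=P1) = 0.07 + 0.08 + 0.07 + 0.08 = 0.30.

0.3000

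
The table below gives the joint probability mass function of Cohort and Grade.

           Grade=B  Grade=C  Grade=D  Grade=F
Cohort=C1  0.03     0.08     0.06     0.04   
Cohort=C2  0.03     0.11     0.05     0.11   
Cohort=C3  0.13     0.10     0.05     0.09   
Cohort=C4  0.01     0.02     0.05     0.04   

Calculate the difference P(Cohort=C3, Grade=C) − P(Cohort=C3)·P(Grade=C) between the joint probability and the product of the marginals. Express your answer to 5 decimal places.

P(Cohort=C3) = 0.13 + 0.10 + 0.05 + 0.09 = 0.37.
P(Grade=C) = 0.08 + 0.11 + 0.10 + 0.02 = 0.31.
P(Cohort=C3, Grade=C) − P(Cohort=C3)P(Grade=C) = 0.10 − 0.37×0.31 = -0.01470.

-0.01470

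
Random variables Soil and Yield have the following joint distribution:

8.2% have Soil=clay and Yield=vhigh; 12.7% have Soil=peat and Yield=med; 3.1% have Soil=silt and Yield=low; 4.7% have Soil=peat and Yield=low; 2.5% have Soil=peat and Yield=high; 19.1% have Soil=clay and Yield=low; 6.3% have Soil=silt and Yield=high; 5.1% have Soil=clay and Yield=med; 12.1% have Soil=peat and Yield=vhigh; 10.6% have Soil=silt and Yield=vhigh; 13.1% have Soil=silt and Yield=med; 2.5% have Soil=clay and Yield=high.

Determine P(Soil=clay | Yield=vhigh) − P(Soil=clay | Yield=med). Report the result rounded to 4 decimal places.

P(Yield=vhigh) = 0.082 + 0.106 + 0.121 = 0.309; P(Soil=clay | Yield=vhigh) = 0.082/0.309 = 0.26537.
P(Yield=med) = 0.051 + 0.131 + 0.127 = 0.309; P(Soil=clay | Yield=med) = 0.051/0.309 = 0.16505.
Difference = 0.1003.

0.1003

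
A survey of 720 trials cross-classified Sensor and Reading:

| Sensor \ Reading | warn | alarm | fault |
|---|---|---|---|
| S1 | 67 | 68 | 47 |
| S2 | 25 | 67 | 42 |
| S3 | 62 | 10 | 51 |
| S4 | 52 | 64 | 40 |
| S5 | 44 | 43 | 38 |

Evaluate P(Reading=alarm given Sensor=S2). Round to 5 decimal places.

Total with Sensor=S2: 25 + 67 + 42 = 134.
P(Reading=alarm | Sensor=S2) = 67/134 = 0.50000.

0.50000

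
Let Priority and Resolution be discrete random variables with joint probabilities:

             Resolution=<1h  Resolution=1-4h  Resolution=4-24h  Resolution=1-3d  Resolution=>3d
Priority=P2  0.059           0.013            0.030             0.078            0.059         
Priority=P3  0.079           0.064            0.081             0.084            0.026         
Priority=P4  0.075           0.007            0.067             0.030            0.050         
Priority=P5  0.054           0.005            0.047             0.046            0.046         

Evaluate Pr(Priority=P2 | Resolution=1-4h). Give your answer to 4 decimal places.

P(Resolution=1-4h) = 0.013 + 0.064 + 0.007 + 0.005 = 0.089.
P(Priority=P2 | Resolution=1-4h) = 0.013/0.089 = 0.1461.

0.1461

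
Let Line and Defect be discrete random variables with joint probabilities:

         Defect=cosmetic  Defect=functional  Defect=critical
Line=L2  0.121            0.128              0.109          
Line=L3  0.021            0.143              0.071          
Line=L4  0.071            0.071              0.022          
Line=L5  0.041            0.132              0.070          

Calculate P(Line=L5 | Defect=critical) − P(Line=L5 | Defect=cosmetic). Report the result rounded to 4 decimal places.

0.0959

P(Defect=critical) = 0.109 + 0.071 + 0.022 + 0.070 = 0.272; P(Line=L5 | Defect=critical) = 0.070/0.272 = 0.25735.
P(Defect=cosmetic) = 0.121 + 0.021 + 0.071 + 0.041 = 0.254; P(Line=L5 | Defect=cosmetic) = 0.041/0.254 = 0.16142.
Difference = 0.0959.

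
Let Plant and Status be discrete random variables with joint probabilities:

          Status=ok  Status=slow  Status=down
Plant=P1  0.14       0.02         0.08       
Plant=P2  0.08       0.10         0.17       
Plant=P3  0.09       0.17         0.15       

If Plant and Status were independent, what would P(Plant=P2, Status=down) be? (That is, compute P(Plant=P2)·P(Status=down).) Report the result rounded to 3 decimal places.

P(Plant=P2) = 0.08 + 0.10 + 0.17 = 0.35.
P(Status=down) = 0.08 + 0.17 + 0.15 = 0.40.
Product: 0.35 × 0.40 = 0.140.

0.140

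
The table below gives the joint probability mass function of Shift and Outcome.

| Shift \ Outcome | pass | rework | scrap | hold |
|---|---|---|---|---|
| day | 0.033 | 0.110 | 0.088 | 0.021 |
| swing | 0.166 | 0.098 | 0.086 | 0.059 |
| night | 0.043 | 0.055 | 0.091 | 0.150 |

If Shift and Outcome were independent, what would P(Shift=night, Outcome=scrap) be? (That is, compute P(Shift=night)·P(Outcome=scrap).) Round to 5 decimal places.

0.08984

P(Shift=night) = 0.043 + 0.055 + 0.091 + 0.150 = 0.339.
P(Outcome=scrap) = 0.088 + 0.086 + 0.091 = 0.265.
Product: 0.339 × 0.265 = 0.08984.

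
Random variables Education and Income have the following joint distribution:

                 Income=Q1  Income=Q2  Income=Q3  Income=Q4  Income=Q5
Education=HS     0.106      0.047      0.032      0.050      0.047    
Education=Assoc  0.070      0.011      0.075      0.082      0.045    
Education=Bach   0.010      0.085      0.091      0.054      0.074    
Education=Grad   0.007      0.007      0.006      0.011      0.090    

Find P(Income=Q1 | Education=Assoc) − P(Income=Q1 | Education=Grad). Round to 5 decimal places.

P(Education=Assoc) = 0.070 + 0.011 + 0.075 + 0.082 + 0.045 = 0.283; P(Income=Q1 | Education=Assoc) = 0.070/0.283 = 0.247350.
P(Education=Grad) = 0.007 + 0.007 + 0.006 + 0.011 + 0.090 = 0.121; P(Income=Q1 | Education=Grad) = 0.007/0.121 = 0.057851.
Difference = 0.18950.

0.18950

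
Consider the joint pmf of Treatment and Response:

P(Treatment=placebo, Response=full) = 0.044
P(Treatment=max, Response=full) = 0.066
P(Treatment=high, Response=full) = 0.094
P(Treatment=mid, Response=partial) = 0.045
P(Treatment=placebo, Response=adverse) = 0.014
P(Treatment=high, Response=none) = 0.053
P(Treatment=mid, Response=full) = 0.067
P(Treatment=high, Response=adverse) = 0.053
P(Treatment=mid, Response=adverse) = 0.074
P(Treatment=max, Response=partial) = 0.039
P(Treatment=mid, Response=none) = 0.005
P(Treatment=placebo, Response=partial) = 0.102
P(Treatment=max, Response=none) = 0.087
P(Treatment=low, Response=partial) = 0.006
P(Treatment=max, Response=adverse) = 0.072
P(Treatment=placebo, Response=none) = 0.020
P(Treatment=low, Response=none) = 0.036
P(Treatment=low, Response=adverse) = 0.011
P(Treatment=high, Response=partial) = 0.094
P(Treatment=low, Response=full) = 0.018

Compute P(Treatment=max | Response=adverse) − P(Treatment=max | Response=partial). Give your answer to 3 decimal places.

P(Response=adverse) = 0.014 + 0.011 + 0.074 + 0.053 + 0.072 = 0.224; P(Treatment=max | Response=adverse) = 0.072/0.224 = 0.3214.
P(Response=partial) = 0.102 + 0.006 + 0.045 + 0.094 + 0.039 = 0.286; P(Treatment=max | Response=partial) = 0.039/0.286 = 0.1364.
Difference = 0.185.

0.185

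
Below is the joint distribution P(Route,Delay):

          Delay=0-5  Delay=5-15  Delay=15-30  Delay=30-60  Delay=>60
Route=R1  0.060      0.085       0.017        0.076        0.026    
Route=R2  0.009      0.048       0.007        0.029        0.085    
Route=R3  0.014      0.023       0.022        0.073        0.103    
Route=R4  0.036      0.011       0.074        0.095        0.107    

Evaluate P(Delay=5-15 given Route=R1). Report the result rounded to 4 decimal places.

P(Route=R1) = 0.060 + 0.085 + 0.017 + 0.076 + 0.026 = 0.264.
P(Delay=5-15 | Route=R1) = 0.085/0.264 = 0.3220.

0.3220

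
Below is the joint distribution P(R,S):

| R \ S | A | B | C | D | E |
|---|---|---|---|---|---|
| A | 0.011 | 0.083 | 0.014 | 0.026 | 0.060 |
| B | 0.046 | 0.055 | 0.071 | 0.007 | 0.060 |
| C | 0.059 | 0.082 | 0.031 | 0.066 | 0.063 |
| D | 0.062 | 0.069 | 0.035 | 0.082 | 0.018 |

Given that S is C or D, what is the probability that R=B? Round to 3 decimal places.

0.235

P(S=C) = 0.014 + 0.071 + 0.031 + 0.035 = 0.151.
P(S=D) = 0.026 + 0.007 + 0.066 + 0.082 = 0.181.
P(S ∈ {C, D}) = 0.151 + 0.181 = 0.332; P(R=B, S ∈ {C, D}) = 0.071 + 0.007 = 0.078.
P(R=B | S ∈ {C, D}) = 0.078/0.332 = 0.235.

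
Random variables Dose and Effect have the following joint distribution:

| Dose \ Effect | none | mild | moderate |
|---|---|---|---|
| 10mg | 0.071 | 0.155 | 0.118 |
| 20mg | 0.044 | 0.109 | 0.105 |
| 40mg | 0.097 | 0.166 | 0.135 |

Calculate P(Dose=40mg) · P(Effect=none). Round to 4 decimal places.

P(Dose=40mg) = 0.097 + 0.166 + 0.135 = 0.398.
P(Effect=none) = 0.071 + 0.044 + 0.097 = 0.212.
Product: 0.398 × 0.212 = 0.0844.

0.0844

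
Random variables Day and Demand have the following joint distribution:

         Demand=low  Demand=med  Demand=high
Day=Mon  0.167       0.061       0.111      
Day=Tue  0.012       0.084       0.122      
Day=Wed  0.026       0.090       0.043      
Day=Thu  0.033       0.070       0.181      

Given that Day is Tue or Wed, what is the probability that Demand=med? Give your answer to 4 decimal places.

P(Day=Tue) = 0.012 + 0.084 + 0.122 = 0.218.
P(Day=Wed) = 0.026 + 0.090 + 0.043 = 0.159.
P(Day ∈ {Tue, Wed}) = 0.218 + 0.159 = 0.377; P(Demand=med, Day ∈ {Tue, Wed}) = 0.084 + 0.090 = 0.174.
P(Demand=med | Day ∈ {Tue, Wed}) = 0.174/0.377 = 0.4615.

0.4615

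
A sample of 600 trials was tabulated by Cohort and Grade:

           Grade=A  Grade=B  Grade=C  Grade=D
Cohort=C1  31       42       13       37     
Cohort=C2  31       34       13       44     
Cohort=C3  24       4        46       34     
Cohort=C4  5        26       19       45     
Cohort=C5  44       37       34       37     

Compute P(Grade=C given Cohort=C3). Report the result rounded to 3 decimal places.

0.426

Total with Cohort=C3: 24 + 4 + 46 + 34 = 108.
P(Grade=C | Cohort=C3) = 46/108 = 0.426.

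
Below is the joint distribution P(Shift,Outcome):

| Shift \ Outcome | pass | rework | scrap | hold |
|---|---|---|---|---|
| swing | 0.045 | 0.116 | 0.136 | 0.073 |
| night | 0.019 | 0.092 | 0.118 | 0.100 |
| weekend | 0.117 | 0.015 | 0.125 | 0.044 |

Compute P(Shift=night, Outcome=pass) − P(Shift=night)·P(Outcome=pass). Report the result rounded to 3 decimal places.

-0.041

P(Shift=night) = 0.019 + 0.092 + 0.118 + 0.100 = 0.329.
P(Outcome=pass) = 0.045 + 0.019 + 0.117 = 0.181.
P(Shift=night, Outcome=pass) − P(Shift=night)P(Outcome=pass) = 0.019 − 0.329×0.181 = -0.041.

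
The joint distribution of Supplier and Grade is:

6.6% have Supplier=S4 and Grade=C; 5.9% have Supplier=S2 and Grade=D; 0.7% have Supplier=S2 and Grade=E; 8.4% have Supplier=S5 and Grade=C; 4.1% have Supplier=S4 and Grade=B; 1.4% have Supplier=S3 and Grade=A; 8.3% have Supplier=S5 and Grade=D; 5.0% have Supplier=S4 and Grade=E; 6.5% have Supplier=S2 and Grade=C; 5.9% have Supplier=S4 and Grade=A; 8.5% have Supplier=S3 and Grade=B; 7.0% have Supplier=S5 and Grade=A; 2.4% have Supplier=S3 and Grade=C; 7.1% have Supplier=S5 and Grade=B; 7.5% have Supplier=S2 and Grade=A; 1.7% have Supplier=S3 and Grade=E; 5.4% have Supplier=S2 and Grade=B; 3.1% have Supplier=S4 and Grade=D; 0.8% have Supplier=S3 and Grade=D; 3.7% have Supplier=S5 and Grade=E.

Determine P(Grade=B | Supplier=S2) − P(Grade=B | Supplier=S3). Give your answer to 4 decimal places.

P(Supplier=S2) = 0.075 + 0.054 + 0.065 + 0.059 + 0.007 = 0.260; P(Grade=B | Supplier=S2) = 0.054/0.260 = 0.20769.
P(Supplier=S3) = 0.014 + 0.085 + 0.024 + 0.008 + 0.017 = 0.148; P(Grade=B | Supplier=S3) = 0.085/0.148 = 0.57432.
Difference = -0.3666.

-0.3666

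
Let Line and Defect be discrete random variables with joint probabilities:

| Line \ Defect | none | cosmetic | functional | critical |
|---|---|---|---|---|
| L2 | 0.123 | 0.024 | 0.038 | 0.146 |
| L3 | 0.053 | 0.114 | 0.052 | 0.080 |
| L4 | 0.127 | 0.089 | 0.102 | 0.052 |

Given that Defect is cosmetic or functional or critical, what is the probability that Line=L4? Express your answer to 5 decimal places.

P(Defect=cosmetic) = 0.024 + 0.114 + 0.089 = 0.227.
P(Defect=functional) = 0.038 + 0.052 + 0.102 = 0.192.
P(Defect=critical) = 0.146 + 0.080 + 0.052 = 0.278.
P(Defect ∈ {cosmetic, functional, critical}) = 0.227 + 0.192 + 0.278 = 0.697; P(Line=L4, Defect ∈ {cosmetic, functional, critical}) = 0.089 + 0.102 + 0.052 = 0.243.
P(Line=L4 | Defect ∈ {cosmetic, functional, critical}) = 0.243/0.697 = 0.34864.

0.34864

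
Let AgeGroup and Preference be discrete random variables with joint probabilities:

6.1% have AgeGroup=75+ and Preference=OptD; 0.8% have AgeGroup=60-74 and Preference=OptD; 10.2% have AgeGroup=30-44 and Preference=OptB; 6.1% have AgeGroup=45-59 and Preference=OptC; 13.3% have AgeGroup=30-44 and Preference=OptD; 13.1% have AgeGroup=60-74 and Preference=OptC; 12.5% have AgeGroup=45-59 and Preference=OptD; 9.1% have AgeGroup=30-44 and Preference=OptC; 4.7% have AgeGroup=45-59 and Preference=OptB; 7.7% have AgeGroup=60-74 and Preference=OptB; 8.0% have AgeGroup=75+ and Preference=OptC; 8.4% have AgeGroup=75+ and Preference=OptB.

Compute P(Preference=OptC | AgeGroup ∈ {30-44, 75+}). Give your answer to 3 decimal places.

P(AgeGroup=30-44) = 0.102 + 0.091 + 0.133 = 0.326.
P(AgeGroup=75+) = 0.084 + 0.080 + 0.061 = 0.225.
P(AgeGroup ∈ {30-44, 75+}) = 0.326 + 0.225 = 0.551; P(Preference=OptC, AgeGroup ∈ {30-44, 75+}) = 0.091 + 0.080 = 0.171.
P(Preference=OptC | AgeGroup ∈ {30-44, 75+}) = 0.171/0.551 = 0.310.

0.310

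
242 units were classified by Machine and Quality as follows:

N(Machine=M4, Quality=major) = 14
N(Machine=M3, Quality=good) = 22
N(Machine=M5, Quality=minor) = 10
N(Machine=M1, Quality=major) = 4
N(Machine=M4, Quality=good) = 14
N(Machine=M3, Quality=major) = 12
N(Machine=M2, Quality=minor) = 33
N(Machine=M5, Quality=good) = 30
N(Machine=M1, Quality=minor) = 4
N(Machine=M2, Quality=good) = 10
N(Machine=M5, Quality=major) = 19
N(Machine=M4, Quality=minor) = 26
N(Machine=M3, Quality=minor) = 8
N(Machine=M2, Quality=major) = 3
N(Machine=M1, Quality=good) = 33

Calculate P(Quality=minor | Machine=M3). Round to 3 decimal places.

Total with Machine=M3: 22 + 8 + 12 = 42.
P(Quality=minor | Machine=M3) = 8/42 = 0.190.

0.190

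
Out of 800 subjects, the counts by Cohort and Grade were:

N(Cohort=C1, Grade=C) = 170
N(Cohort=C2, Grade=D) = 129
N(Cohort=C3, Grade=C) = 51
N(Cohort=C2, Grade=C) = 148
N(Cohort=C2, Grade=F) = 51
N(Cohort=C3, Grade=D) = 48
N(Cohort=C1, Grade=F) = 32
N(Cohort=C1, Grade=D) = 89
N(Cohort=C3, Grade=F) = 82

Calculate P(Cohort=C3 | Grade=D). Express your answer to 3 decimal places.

Total with Grade=D: 89 + 129 + 48 = 266.
P(Cohort=C3 | Grade=D) = 48/266 = 0.180.

0.180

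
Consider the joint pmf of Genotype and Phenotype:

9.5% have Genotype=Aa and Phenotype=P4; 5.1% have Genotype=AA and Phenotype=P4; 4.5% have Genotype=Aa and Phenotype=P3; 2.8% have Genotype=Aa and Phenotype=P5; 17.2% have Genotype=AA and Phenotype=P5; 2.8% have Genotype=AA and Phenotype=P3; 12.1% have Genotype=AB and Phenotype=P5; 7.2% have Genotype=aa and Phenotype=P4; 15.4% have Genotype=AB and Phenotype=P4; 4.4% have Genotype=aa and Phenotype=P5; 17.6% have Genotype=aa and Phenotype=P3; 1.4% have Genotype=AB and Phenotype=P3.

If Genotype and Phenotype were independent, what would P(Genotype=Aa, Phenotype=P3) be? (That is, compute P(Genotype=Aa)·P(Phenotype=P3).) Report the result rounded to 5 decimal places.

P(Genotype=Aa) = 0.045 + 0.095 + 0.028 = 0.168.
P(Phenotype=P3) = 0.028 + 0.045 + 0.176 + 0.014 = 0.263.
Product: 0.168 × 0.263 = 0.04418.

0.04418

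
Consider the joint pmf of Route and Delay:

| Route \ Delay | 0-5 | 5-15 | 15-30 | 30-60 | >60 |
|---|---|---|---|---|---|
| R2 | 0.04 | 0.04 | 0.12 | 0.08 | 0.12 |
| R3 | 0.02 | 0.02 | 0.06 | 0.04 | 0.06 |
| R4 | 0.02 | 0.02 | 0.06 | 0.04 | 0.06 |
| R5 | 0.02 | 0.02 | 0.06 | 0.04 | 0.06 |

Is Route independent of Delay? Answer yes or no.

Every cell satisfies P(Route,Delay) = P(Route)·P(Delay). For instance P(Route=R4) = 0.20, P(Delay=5-15) = 0.10, and 0.20×0.10 = 0.02 matches the joint entry. So Route and Delay are independent.

yes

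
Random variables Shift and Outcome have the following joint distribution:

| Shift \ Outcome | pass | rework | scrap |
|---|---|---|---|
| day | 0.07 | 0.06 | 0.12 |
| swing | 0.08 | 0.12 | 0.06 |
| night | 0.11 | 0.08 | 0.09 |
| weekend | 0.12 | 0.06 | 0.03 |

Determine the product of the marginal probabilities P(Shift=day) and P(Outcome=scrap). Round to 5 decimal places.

P(Shift=day) = 0.07 + 0.06 + 0.12 = 0.25.
P(Outcome=scrap) = 0.12 + 0.06 + 0.09 + 0.03 = 0.30.
Product: 0.25 × 0.30 = 0.07500.

0.07500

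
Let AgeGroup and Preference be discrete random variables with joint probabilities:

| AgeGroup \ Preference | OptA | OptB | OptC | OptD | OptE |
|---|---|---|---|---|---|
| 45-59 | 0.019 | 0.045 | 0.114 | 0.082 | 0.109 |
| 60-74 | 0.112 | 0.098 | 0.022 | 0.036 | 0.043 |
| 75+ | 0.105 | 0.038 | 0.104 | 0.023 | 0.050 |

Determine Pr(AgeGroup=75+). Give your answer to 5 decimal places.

0.32000

P(AgeGroup=75+) = 0.105 + 0.038 + 0.104 + 0.023 + 0.050 = 0.320.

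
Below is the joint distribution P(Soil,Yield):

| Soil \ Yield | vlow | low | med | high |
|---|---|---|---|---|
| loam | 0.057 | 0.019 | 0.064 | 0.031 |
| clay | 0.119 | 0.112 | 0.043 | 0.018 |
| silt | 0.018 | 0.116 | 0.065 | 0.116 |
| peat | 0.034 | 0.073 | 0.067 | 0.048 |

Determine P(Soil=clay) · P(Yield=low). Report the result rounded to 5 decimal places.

0.09344

P(Soil=clay) = 0.119 + 0.112 + 0.043 + 0.018 = 0.292.
P(Yield=low) = 0.019 + 0.112 + 0.116 + 0.073 = 0.320.
Product: 0.292 × 0.320 = 0.09344.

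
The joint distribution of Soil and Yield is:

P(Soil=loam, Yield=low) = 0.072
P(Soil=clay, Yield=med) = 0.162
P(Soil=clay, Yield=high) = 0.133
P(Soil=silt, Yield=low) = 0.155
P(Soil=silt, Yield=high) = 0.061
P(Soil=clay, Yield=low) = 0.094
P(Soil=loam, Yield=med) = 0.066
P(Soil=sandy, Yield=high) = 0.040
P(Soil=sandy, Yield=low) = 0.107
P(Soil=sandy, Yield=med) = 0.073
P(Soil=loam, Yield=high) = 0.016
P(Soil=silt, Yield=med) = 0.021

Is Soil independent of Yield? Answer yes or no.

P(Soil=clay) = 0.389 and P(Yield=low) = 0.428, so their product is 0.16649, but P(Soil=clay, Yield=low) = 0.094. Since these differ, Soil and Yield are not independent.

no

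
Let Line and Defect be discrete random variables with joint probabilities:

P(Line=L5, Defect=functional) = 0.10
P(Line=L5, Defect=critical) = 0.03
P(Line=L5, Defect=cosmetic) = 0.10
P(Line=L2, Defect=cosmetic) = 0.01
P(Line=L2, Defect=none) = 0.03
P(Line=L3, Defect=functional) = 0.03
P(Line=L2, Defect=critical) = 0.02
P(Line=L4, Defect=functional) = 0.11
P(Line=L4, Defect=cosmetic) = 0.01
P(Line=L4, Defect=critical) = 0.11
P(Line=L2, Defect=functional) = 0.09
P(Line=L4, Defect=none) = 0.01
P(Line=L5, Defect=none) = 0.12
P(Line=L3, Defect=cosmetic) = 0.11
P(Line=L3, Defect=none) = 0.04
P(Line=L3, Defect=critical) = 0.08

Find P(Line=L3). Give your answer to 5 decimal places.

P(Line=L3) = 0.04 + 0.11 + 0.03 + 0.08 = 0.26.

0.26000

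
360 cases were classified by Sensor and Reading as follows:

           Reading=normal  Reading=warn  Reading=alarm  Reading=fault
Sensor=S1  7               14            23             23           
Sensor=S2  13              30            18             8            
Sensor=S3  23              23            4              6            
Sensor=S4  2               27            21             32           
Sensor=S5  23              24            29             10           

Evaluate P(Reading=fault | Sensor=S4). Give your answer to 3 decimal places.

0.390

Total with Sensor=S4: 2 + 27 + 21 + 32 = 82.
P(Reading=fault | Sensor=S4) = 32/82 = 0.390.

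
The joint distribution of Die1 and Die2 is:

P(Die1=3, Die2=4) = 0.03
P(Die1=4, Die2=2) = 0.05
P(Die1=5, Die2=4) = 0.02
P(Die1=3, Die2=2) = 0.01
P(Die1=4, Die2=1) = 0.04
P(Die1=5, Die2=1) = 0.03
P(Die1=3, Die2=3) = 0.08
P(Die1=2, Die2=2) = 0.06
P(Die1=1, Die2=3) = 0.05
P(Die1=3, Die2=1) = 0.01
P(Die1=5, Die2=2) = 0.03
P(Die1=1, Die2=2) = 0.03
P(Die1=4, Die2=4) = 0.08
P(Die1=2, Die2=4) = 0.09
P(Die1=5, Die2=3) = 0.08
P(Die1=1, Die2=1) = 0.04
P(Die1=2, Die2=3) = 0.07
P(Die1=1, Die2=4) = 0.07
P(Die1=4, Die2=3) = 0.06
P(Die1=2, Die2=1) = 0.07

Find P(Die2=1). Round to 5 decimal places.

0.19000

P(Die2=1) = 0.04 + 0.07 + 0.01 + 0.04 + 0.03 = 0.19.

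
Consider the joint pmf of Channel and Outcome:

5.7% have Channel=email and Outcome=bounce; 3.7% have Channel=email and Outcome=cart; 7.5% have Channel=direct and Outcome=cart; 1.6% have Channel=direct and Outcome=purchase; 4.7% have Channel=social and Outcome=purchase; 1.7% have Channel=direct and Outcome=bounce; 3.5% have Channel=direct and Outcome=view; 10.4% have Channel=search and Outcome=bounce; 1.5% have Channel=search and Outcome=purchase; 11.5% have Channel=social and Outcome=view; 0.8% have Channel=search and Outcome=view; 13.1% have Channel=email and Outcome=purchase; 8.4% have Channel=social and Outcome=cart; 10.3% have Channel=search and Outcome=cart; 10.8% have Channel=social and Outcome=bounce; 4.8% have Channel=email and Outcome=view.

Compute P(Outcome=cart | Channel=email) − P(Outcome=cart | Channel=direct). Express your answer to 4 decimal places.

P(Channel=email) = 0.057 + 0.048 + 0.037 + 0.131 = 0.273; P(Outcome=cart | Channel=email) = 0.037/0.273 = 0.13553.
P(Channel=direct) = 0.017 + 0.035 + 0.075 + 0.016 = 0.143; P(Outcome=cart | Channel=direct) = 0.075/0.143 = 0.52448.
Difference = -0.3889.

-0.3889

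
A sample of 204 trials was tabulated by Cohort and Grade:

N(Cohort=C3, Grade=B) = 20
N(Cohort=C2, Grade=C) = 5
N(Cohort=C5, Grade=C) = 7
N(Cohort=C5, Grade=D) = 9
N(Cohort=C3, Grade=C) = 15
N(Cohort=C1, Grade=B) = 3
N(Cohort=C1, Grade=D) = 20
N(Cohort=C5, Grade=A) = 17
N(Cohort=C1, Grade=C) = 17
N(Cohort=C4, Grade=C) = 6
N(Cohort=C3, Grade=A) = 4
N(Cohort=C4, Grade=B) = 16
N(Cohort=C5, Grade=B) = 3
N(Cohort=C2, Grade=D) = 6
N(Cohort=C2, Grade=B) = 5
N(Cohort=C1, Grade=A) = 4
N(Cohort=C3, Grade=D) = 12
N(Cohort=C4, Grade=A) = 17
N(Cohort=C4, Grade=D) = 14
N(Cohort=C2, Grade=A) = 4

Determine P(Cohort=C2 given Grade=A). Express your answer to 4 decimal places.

Total with Grade=A: 4 + 4 + 4 + 17 + 17 = 46.
P(Cohort=C2 | Grade=A) = 4/46 = 0.0870.

0.0870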